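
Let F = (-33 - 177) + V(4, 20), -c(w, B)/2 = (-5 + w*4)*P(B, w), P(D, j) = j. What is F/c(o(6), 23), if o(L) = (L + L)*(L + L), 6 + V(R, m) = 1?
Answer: 215/164448 ≈ 0.0013074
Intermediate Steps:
V(R, m) = -5 (V(R, m) = -6 + 1 = -5)
o(L) = 4*L**2 (o(L) = (2*L)*(2*L) = 4*L**2)
c(w, B) = -2*w*(-5 + 4*w) (c(w, B) = -2*(-5 + w*4)*w = -2*(-5 + 4*w)*w = -2*w*(-5 + 4*w))
F = -215 (F = (-33 - 177) - 5 = -210 - 5 = -215)
F/c(o(6), 23) = -215*1/(288*(5 - 16*6**2)) = -215*1/(288*(5 - 16*36)) = -215*1/(288*(5 - 4*144)) = -215*1/(288*(5 - 576)) = -215/(2*144*(-571)) = -215/(-164448) = -215*(-1/164448) = 215/164448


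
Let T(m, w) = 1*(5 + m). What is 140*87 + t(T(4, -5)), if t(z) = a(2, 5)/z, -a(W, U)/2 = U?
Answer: 109610/9 ≈ 12179.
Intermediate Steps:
a(W, U) = -2*U
T(m, w) = 5 + m
t(z) = -10/z (t(z) = (-2*5)/z = -10/z)
140*87 + t(T(4, -5)) = 140*87 - 10/(5 + 4) = 12180 - 10/9 = 109610/9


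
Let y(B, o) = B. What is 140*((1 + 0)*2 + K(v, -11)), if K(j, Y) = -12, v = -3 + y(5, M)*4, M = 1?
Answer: -1400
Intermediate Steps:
v = 17 (v = -3 + 5*4 = -3 + 20 = 17)
140*((1 + 0)*2 + K(v, -11)) = 140*((1 + 0)*2 - 12) = 140*(1*2 - 12) = 140*(2 - 12) = 140*(-10) = -1400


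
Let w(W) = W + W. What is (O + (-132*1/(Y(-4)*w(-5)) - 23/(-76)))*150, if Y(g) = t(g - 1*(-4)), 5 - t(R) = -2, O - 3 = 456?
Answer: 18401415/266 ≈ 69178.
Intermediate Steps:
O = 459 (O = 3 + 456 = 459)
t(R) = 7 (t(R) = 5 - 1*(-2) = 5 + 2 = 7)
Y(g) = 7
w(W) = 2*W
(O + (-132*1/(Y(-4)*w(-5)) - 23/(-76)))*150 = (459 + (-132/((2*(-5))*7) - 23/(-76)))*150 = (459 + (-132/((-10*7)) - 23*(-1/76)))*150 = (459 + (-132/(-70) + 23/76))*150 = (459 + (-132*(-1/70) + 23/76))*150 = (459 + (66/35 + 23/76))*150 = (459 + 5821/2660)*150 = (1226761/2660)*150 = 18401415/266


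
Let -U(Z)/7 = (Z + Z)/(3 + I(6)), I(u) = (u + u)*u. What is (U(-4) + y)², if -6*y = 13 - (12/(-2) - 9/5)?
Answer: 4624/625 ≈ 7.3984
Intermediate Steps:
I(u) = 2*u² (I(u) = (2*u)*u = 2*u²)
U(Z) = -14*Z/75 (U(Z) = -7*(Z + Z)/(3 + 2*6²) = -7*2*Z/(3 + 2*36) = -7*2*Z/(3 + 72) = -7*2*Z/75 = -14*Z/75)
y = -52/15 (y = -(13 - (12/(-2) - 9/5))/6 = -(13 - (12*(-½) - 9*⅕))/6 = -(13 - (-6 - 9/5))/6 = -(13 - 1*(-39/5))/6 = -(13 + 39/5)/6 = -⅙*104/5 = -52/15 ≈ -3.4667)
(U(-4) + y)² = (-14/75*(-4) - 52/15)² = (56/75 - 52/15)² = (-68/25)² = 4624/625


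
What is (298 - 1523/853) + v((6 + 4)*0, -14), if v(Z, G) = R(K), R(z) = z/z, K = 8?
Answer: 253524/853 ≈ 297.21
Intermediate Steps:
R(z) = 1
v(Z, G) = 1
(298 - 1523/853) + v((6 + 4)*0, -14) = (298 - 1523/853) + 1 = 252671/853 + 1 = 253524/853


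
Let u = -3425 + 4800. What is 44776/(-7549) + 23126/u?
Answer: 113011174/10379875 ≈ 10.888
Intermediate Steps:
u = 1375
44776/(-7549) + 23126/u = 44776/(-7549) + 23126/1375 = 44776*(-1/7549) + 23126*(1/1375) = -44776/7549 + 23126/1375 = 113011174/10379875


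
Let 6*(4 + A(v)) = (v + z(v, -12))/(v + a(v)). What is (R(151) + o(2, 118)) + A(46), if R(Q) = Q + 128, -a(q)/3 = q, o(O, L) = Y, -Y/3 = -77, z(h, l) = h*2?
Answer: 2023/4 ≈ 505.75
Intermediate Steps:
z(h, l) = 2*h
Y = 231 (Y = -3*(-77) = 231)
o(O, L) = 231
a(q) = -3*q
R(Q) = 128 + Q
A(v) = -17/4 (A(v) = -4 + ((v + 2*v)/(v - 3*v))/6 = -4 + ((3*v)/((-2*v)))/6 = -4 + ((3*v)*(-1/(2*v)))/6 = -4 + (⅙)*(-3/2) = -4 - ¼ = -17/4)
(R(151) + o(2, 118)) + A(46) = ((128 + 151) + 231) - 17/4 = (279 + 231) - 17/4 = 510 - 17/4 = 2023/4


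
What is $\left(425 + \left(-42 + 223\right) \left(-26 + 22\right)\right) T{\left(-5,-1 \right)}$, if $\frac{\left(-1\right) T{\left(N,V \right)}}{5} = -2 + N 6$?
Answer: $-47840$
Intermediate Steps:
$T{\left(N,V \right)} = 10 - 30 N$ ($T{\left(N,V \right)} = - 5 \left(-2 + N 6\right) = - 5 \left(-2 + 6 N\right) = 10 - 30 N$)
$\left(425 + \left(-42 + 223\right) \left(-26 + 22\right)\right) T{\left(-5,-1 \right)} = \left(425 + \left(-42 + 223\right) \left(-26 + 22\right)\right) \left(10 - -150\right) = \left(425 + 181 \left(-4\right)\right) \left(10 + 150\right) = \left(425 - 724\right) 160 = \left(-299\right) 160 = -47840$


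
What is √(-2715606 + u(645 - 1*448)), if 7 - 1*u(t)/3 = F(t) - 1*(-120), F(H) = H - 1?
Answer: 3*I*√301837 ≈ 1648.2*I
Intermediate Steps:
F(H) = -1 + H
u(t) = -336 - 3*t (u(t) = 21 - 3*((-1 + t) - 1*(-120)) = 21 - 3*((-1 + t) + 120) = 21 - 3*(119 + t) = 21 + (-357 - 3*t) = -336 - 3*t)
√(-2715606 + u(645 - 1*448)) = √(-2715606 + (-336 - 3*(645 - 1*448))) = √(-2715606 + (-336 - 3*(645 - 448))) = √(-2715606 + (-336 - 3*197)) = √(-2715606 + (-336 - 591)) = √(-2715606 - 927) = √(-2716533) = 3*I*√301837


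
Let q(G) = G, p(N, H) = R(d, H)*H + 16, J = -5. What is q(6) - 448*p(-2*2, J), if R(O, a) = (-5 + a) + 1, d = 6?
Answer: -27322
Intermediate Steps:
R(O, a) = -4 + a
p(N, H) = 16 + H*(-4 + H) (p(N, H) = (-4 + H)*H + 16 = H*(-4 + H) + 16 = 16 + H*(-4 + H))
q(6) - 448*p(-2*2, J) = 6 - 448*(16 - 5*(-4 - 5)) = 6 - 448*(16 - 5*(-9)) = 6 - 448*(16 + 45) = 6 - 448*61 = 6 - 27328 = -27322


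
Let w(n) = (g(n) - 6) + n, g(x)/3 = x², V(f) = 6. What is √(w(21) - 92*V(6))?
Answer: √786 ≈ 28.036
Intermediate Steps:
g(x) = 3*x²
w(n) = -6 + n + 3*n² (w(n) = (3*n² - 6) + n = (-6 + 3*n²) + n = -6 + n + 3*n²)
√(w(21) - 92*V(6)) = √((-6 + 21 + 3*21²) - 92*6) = √((-6 + 21 + 3*441) - 552) = √((-6 + 21 + 1323) - 552) = √(1338 - 552) = √786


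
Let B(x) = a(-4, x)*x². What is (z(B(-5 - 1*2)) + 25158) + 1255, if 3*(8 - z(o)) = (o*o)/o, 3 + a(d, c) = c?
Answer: 79753/3 ≈ 26584.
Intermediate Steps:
a(d, c) = -3 + c
B(x) = x²*(-3 + x) (B(x) = (-3 + x)*x² = x²*(-3 + x))
z(o) = 8 - o/3 (z(o) = 8 - o*o/(3*o) = 8 - o²/(3*o) = 8 - o/3)
(z(B(-5 - 1*2)) + 25158) + 1255 = ((8 - (-5 - 1*2)²*(-3 + (-5 - 1*2))/3) + 25158) + 1255 = ((8 - (-5 - 2)²*(-3 + (-5 - 2))/3) + 25158) + 1255 = ((8 - (-7)²*(-3 - 7)/3) + 25158) + 1255 = ((8 - 49*(-10)/3) + 25158) + 1255 = ((8 - ⅓*(-490)) + 25158) + 1255 = ((8 + 490/3) + 25158) + 1255 = (514/3 + 25158) + 1255 = 75988/3 + 1255 = 79753/3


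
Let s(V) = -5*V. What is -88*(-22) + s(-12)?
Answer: 1996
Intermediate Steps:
-88*(-22) + s(-12) = -88*(-22) - 5*(-12) = 1936 + 60 = 1996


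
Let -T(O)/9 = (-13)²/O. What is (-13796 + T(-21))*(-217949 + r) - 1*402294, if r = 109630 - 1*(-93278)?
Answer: 1442097607/7 ≈ 2.0601e+8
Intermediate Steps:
r = 202908 (r = 109630 + 93278 = 202908)
T(O) = -1521/O (T(O) = -9*(-13)²/O = -1521/O)
(-13796 + T(-21))*(-217949 + r) - 1*402294 = (-13796 - 1521/(-21))*(-217949 + 202908) - 1*402294 = (-13796 - 1521*(-1/21))*(-15041) - 402294 = (-13796 + 507/7)*(-15041) - 402294 = -96065/7*(-15041) - 402294 = 1444913665/7 - 402294 = 1442097607/7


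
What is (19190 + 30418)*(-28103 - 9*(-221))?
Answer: -1295463312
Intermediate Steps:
(19190 + 30418)*(-28103 - 9*(-221)) = 49608*(-28103 + 1989) = 49608*(-26114) = -1295463312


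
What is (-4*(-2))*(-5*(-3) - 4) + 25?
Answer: 113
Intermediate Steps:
(-4*(-2))*(-5*(-3) - 4) + 25 = 8*(15 - 4) + 25 = 8*11 + 25 = 88 + 25 = 113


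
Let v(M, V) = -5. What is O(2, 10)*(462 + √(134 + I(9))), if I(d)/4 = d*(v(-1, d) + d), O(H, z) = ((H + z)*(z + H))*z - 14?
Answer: 658812 + 1426*√278 ≈ 6.8259e+5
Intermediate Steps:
O(H, z) = -14 + z*(H + z)² (O(H, z) = ((H + z)*(H + z))*z - 14 = (H + z)²*z - 14 = z*(H + z)² - 14 = -14 + z*(H + z)²)
I(d) = 4*d*(-5 + d) (I(d) = 4*(d*(-5 + d)) = 4*d*(-5 + d))
O(2, 10)*(462 + √(134 + I(9))) = (-14 + 10*(2 + 10)²)*(462 + √(134 + 4*9*(-5 + 9))) = (-14 + 10*12²)*(462 + √(134 + 4*9*4)) = (-14 + 10*144)*(462 + √(134 + 144)) = (-14 + 1440)*(462 + √278) = 1426*(462 + √278) = 658812 + 1426*√278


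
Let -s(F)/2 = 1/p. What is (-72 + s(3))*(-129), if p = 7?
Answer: 65274/7 ≈ 9324.9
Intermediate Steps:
s(F) = -2/7
(-72 + s(3))*(-129) = (-72 - 2/7)*(-129) = -506/7*(-129) = 65274/7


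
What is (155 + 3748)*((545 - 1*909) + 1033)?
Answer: 2611107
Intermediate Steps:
(155 + 3748)*((545 - 1*909) + 1033) = 3903*((545 - 909) + 1033) = 3903*(-364 + 1033) = 3903*669 = 2611107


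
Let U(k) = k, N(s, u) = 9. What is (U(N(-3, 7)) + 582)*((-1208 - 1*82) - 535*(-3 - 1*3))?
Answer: 1134720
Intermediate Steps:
(U(N(-3, 7)) + 582)*((-1208 - 1*82) - 535*(-3 - 1*3)) = (9 + 582)*((-1208 - 1*82) - 535*(-3 - 1*3)) = 591*((-1208 - 82) - 535*(-3 - 3)) = 591*(-1290 - 535*(-6)) = 591*(-1290 + 3210) = 591*1920 = 1134720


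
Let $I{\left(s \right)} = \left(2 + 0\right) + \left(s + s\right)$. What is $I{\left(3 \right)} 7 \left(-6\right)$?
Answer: $-336$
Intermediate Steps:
$I{\left(s \right)} = 2 + 2 s$
$I{\left(3 \right)} 7 \left(-6\right) = \left(2 + 2 \cdot 3\right) 7 \left(-6\right) = \left(2 + 6\right) 7 \left(-6\right) = 8 \cdot 7 \left(-6\right) = 56 \left(-6\right) = -336$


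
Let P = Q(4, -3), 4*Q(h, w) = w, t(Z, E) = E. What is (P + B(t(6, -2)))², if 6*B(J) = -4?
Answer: 289/144 ≈ 2.0069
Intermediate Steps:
B(J) = -⅔ (B(J) = (⅙)*(-4) = -⅔)
Q(h, w) = w/4
P = -¾ (P = (¼)*(-3) = -¾ ≈ -0.75000)
(P + B(t(6, -2)))² = (-¾ - ⅔)² = (-17/12)² = 289/144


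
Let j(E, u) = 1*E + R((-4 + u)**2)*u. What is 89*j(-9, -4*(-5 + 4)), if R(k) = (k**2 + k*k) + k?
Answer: -801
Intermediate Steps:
R(k) = k + 2*k**2 (R(k) = (k**2 + k**2) + k = 2*k**2 + k = k + 2*k**2)
j(E, u) = E + u*(-4 + u)**2*(1 + 2*(-4 + u)**2) (j(E, u) = 1*E + ((-4 + u)**2*(1 + 2*(-4 + u)**2))*u = E + u*(-4 + u)**2*(1 + 2*(-4 + u)**2))
89*j(-9, -4*(-5 + 4)) = 89*(-9 + (-4*(-5 + 4))*(-4 - 4*(-5 + 4))**2*(1 + 2*(-4 - 4*(-5 + 4))**2)) = 89*(-9 + (-4*(-1))*(-4 - 4*(-1))**2*(1 + 2*(-4 - 4*(-1))**2)) = 89*(-9 + 4*(-4 + 4)**2*(1 + 2*(-4 + 4)**2)) = 89*(-9 + 4*0**2*(1 + 2*0**2)) = 89*(-9 + 4*0*(1 + 2*0)) = 89*(-9 + 4*0*(1 + 0)) = 89*(-9 + 4*0*1) = 89*(-9 + 0) = 89*(-9) = -801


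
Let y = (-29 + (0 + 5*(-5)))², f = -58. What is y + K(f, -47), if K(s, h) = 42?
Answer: 2958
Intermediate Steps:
y = 2916 (y = (-29 + (0 - 25))² = (-29 - 25)² = (-54)² = 2916)
y + K(f, -47) = 2916 + 42 = 2958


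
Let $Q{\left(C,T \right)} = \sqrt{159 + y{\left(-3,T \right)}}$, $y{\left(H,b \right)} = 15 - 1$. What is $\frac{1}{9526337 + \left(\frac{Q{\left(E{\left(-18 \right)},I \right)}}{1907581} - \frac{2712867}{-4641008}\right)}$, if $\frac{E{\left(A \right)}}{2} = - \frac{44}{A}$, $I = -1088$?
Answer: $\frac{746649154783386283650314686193744}{7112831905679956796693172660133914959537} - \frac{41087301806317821184 \sqrt{173}}{7112831905679956796693172660133914959537} \approx 1.0497 \cdot 10^{-7}$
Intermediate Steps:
$E{\left(A \right)} = - \frac{88}{A}$ ($E{\left(A \right)} = 2 \left(- \frac{44}{A}\right) = - \frac{88}{A}$)
$y{\left(H,b \right)} = 14$ ($y{\left(H,b \right)} = 15 - 1 = 14$)
$Q{\left(C,T \right)} = \sqrt{173}$ ($Q{\left(C,T \right)} = \sqrt{159 + 14} = \sqrt{173}$)
$\frac{1}{9526337 + \left(\frac{Q{\left(E{\left(-18 \right)},I \right)}}{1907581} - \frac{2712867}{-4641008}\right)} = \frac{1}{9526337 + \left(\frac{\sqrt{173}}{1907581} - \frac{2712867}{-4641008}\right)} = \frac{1}{9526337 + \left(\sqrt{173} \cdot \frac{1}{1907581} - - \frac{2712867}{4641008}\right)} = \frac{1}{9526337 + \left(\frac{\sqrt{173}}{1907581} + \frac{2712867}{4641008}\right)} = \frac{1}{9526337 + \left(\frac{2712867}{4641008} + \frac{\sqrt{173}}{1907581}\right)} = \frac{1}{\frac{44211808940563}{4641008} + \frac{\sqrt{173}}{1907581}}$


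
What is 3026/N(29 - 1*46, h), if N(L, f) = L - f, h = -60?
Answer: 3026/43 ≈ 70.372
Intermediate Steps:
3026/N(29 - 1*46, h) = 3026/((29 - 1*46) - 1*(-60)) = 3026/((29 - 46) + 60) = 3026/(-17 + 60) = 3026/43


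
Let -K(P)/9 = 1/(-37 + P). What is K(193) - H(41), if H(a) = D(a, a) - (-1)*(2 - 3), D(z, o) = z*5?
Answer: -10611/52 ≈ -204.06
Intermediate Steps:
D(z, o) = 5*z
H(a) = -1 + 5*a (H(a) = 5*a - (-1)*(2 - 3) = 5*a - (-1)*(-1) = 5*a - 1*1 = 5*a - 1 = -1 + 5*a)
K(P) = -9/(-37 + P)
K(193) - H(41) = -9/(-37 + 193) - (-1 + 5*41) = -9/156 - (-1 + 205) = -9*1/156 - 1*204 = -3/52 - 204 = -10611/52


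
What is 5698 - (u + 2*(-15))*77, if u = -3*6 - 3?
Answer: 9625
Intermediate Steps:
u = -21 (u = -18 - 3 = -21)
5698 - (u + 2*(-15))*77 = 5698 - (-21 + 2*(-15))*77 = 5698 - (-21 - 30)*77 = 5698 - (-51)*77 = 5698 - 1*(-3927) = 5698 + 3927 = 9625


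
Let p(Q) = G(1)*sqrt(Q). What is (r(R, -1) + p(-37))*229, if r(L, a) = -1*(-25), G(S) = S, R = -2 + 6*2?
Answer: 5725 + 229*I*sqrt(37) ≈ 5725.0 + 1393.0*I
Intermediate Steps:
R = 10 (R = -2 + 12 = 10)
r(L, a) = 25
p(Q) = sqrt(Q) (p(Q) = 1*sqrt(Q) = sqrt(Q))
(r(R, -1) + p(-37))*229 = (25 + sqrt(-37))*229 = (25 + I*sqrt(37))*229 = 5725 + 229*I*sqrt(37)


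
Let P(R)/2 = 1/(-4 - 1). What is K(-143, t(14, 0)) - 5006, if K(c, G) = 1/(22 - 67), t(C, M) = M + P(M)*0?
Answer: -225271/45 ≈ -5006.0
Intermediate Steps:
P(R) = -⅖ (P(R) = 2/(-4 - 1) = 2/(-5) = 2*(-⅕) = -⅖)
t(C, M) = M (t(C, M) = M - ⅖*0 = M + 0 = M)
K(c, G) = -1/45 (K(c, G) = 1/(-45) = -1/45)
K(-143, t(14, 0)) - 5006 = -1/45 - 5006 = -225271/45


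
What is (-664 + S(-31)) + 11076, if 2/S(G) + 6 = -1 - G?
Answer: 124945/12 ≈ 10412.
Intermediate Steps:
S(G) = 2/(-7 - G) (S(G) = 2/(-6 + (-1 - G)) = 2/(-7 - G))
(-664 + S(-31)) + 11076 = (-664 - 2/(7 - 31)) + 11076 = (-664 - 2/(-24)) + 11076 = (-664 - 2*(-1/24)) + 11076 = (-664 + 1/12) + 11076 = -7967/12 + 11076 = 124945/12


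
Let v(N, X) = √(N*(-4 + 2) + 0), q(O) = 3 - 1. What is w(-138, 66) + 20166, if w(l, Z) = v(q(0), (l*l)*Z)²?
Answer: 20162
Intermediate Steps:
q(O) = 2
v(N, X) = √2*√(-N) (v(N, X) = √(N*(-2) + 0) = √(-2*N + 0) = √(-2*N) = √2*√(-N))
w(l, Z) = -4 (w(l, Z) = (√2*√(-1*2))² = (√2*√(-2))² = (√2*(I*√2))² = (2*I)² = -4)
w(-138, 66) + 20166 = -4 + 20166 = 20162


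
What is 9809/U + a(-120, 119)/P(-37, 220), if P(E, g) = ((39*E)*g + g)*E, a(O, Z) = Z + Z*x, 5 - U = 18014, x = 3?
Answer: -4111724737/7549552890 ≈ -0.54463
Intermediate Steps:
U = -18009 (U = 5 - 1*18014 = 5 - 18014 = -18009)
a(O, Z) = 4*Z (a(O, Z) = Z + Z*3 = Z + 3*Z = 4*Z)
P(E, g) = E*(g + 39*E*g) (P(E, g) = (39*E*g + g)*E = (g + 39*E*g)*E = E*(g + 39*E*g))
9809/U + a(-120, 119)/P(-37, 220) = 9809/(-18009) + (4*119)/((-37*220*(1 + 39*(-37)))) = 9809*(-1/18009) + 476/((-37*220*(1 - 1443))) = -9809/18009 + 476/((-37*220*(-1442))) = -9809/18009 + 476/11737880 = -9809/18009 + 476*(1/11737880) = -9809/18009 + 17/419210 = -4111724737/7549552890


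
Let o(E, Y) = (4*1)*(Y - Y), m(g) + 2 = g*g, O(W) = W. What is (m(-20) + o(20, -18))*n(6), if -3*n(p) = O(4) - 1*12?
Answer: 3184/3 ≈ 1061.3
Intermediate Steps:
n(p) = 8/3 (n(p) = -(4 - 1*12)/3 = -(4 - 12)/3 = -1/3*(-8) = 8/3)
m(g) = -2 + g**2 (m(g) = -2 + g*g = -2 + g**2)
o(E, Y) = 0 (o(E, Y) = 4*0 = 0)
(m(-20) + o(20, -18))*n(6) = ((-2 + (-20)**2) + 0)*(8/3) = ((-2 + 400) + 0)*(8/3) = (398 + 0)*(8/3) = 398*(8/3) = 3184/3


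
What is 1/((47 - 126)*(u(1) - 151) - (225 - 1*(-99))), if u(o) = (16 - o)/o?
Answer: 1/10420 ≈ 9.5969e-5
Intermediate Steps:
u(o) = (16 - o)/o
1/((47 - 126)*(u(1) - 151) - (225 - 1*(-99))) = 1/((47 - 126)*((16 - 1*1)/1 - 151) - (225 - 1*(-99))) = 1/(-79*(1*(16 - 1) - 151) - (225 + 99)) = 1/(-79*(1*15 - 151) - 1*324) = 1/(-79*(15 - 151) - 324) = 1/(-79*(-136) - 324) = 1/(10744 - 324) = 1/10420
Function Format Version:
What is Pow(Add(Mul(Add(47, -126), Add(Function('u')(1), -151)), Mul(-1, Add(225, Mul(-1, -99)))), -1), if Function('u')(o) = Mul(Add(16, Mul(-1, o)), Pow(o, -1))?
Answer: Rational(1, 10420) ≈ 9.5969e-5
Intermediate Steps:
Function('u')(o) = Mul(Pow(o, -1), Add(16, Mul(-1, o)))
Pow(Add(Mul(Add(47, -126), Add(Function('u')(1), -151)), Mul(-1, Add(225, Mul(-1, -99)))), -1) = Pow(Add(Mul(Add(47, -126), Add(Mul(Pow(1, -1), Add(16, Mul(-1, 1))), -151)), Mul(-1, Add(225, Mul(-1, -99)))), -1) = Pow(Add(Mul(-79, Add(Mul(1, Add(16, -1)), -151)), Mul(-1, Add(225, 99))), -1) = Pow(Add(Mul(-79, Add(Mul(1, 15), -151)), Mul(-1, 324)), -1) = Pow(Add(Mul(-79, Add(15, -151)), -324), -1) = Pow(Add(Mul(-79, -136), -324), -1) = Pow(Add(10744, -324), -1) = Pow(10420, -1) = Rational(1, 10420)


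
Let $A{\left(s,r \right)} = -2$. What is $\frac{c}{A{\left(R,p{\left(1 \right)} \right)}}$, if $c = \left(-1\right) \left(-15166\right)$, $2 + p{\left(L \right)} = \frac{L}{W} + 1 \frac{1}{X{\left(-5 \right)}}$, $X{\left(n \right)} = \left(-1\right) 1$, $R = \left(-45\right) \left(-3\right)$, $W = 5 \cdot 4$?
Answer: $-7583$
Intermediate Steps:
$W = 20$
$R = 135$
$X{\left(n \right)} = -1$
$p{\left(L \right)} = -3 + \frac{L}{20}$ ($p{\left(L \right)} = -2 + \left(\frac{L}{20} + 1 \frac{1}{-1}\right) = -2 + \left(L \frac{1}{20} + 1 \left(-1\right)\right) = -2 + \left(\frac{L}{20} - 1\right) = -2 + \left(-1 + \frac{L}{20}\right) = -3 + \frac{L}{20}$)
$c = 15166$
$\frac{c}{A{\left(R,p{\left(1 \right)} \right)}} = \frac{15166}{-2} = 15166 \left(- \frac{1}{2}\right) = -7583$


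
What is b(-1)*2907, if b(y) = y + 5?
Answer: 11628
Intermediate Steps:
b(y) = 5 + y
b(-1)*2907 = (5 - 1)*2907 = 4*2907 = 11628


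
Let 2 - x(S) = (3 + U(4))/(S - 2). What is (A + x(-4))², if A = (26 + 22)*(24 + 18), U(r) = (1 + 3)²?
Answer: 147064129/36 ≈ 4.0851e+6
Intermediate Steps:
U(r) = 16 (U(r) = 4² = 16)
x(S) = 2 - 19/(-2 + S) (x(S) = 2 - (3 + 16)/(S - 2) = 2 - 19/(-2 + S))
A = 2016 (A = 48*42 = 2016)
(A + x(-4))² = (2016 + (-23 + 2*(-4))/(-2 - 4))² = (2016 + (-23 - 8)/(-6))² = (2016 - ⅙*(-31))² = (2016 + 31/6)² = (12127/6)² = 147064129/36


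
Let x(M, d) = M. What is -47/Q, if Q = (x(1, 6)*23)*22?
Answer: -47/506 ≈ -0.092885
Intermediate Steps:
Q = 506 (Q = (1*23)*22 = 23*22 = 506)
-47/Q = -47/506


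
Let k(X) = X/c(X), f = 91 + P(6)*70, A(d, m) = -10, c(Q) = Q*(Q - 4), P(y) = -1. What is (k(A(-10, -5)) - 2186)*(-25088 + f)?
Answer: 109596505/2 ≈ 5.4798e+7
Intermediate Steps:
c(Q) = Q*(-4 + Q)
f = 21 (f = 91 - 1*70 = 91 - 70 = 21)
k(X) = 1/(-4 + X) (k(X) = X/((X*(-4 + X))) = X*(1/(X*(-4 + X))) = 1/(-4 + X))
(k(A(-10, -5)) - 2186)*(-25088 + f) = (1/(-4 - 10) - 2186)*(-25088 + 21) = (1/(-14) - 2186)*(-25067) = (-1/14 - 2186)*(-25067) = -30605/14*(-25067) = 109596505/2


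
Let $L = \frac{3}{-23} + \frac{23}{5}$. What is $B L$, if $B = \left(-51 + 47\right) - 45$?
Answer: $- \frac{25186}{115} \approx -219.01$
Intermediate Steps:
$L = \frac{514}{115}$ ($L = 3 \left(- \frac{1}{23}\right) + 23 \cdot \frac{1}{5} = - \frac{3}{23} + \frac{23}{5} = \frac{514}{115} \approx 4.4696$)
$B = -49$ ($B = -4 - 45 = -49$)
$B L = \left(-49\right) \frac{514}{115} = - \frac{25186}{115}$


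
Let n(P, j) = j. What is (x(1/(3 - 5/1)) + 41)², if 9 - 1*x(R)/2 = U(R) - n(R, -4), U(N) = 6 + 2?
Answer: 1225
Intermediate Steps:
U(N) = 8
x(R) = -6 (x(R) = 18 - 2*(8 - 1*(-4)) = 18 - 2*(8 + 4) = 18 - 2*12 = 18 - 24 = -6)
(x(1/(3 - 5/1)) + 41)² = (-6 + 41)² = 35² = 1225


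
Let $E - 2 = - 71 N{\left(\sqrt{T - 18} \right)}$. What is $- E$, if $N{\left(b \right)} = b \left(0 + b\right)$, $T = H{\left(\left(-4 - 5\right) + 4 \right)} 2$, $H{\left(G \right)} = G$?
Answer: $-1990$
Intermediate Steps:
$T = -10$ ($T = \left(\left(-4 - 5\right) + 4\right) 2 = \left(-9 + 4\right) 2 = \left(-5\right) 2 = -10$)
$N{\left(b \right)} = b^{2}$ ($N{\left(b \right)} = b b = b^{2}$)
$E = 1990$ ($E = 2 - 71 \left(\sqrt{-10 - 18}\right)^{2} = 2 - 71 \left(\sqrt{-28}\right)^{2} = 2 - 71 \left(2 i \sqrt{7}\right)^{2} = 2 - -1988 = 2 + 1988 = 1990$)
$- E = \left(-1\right) 1990 = -1990$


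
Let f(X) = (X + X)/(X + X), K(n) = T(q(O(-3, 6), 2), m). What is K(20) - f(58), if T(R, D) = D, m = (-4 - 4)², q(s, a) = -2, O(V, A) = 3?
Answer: 63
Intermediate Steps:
m = 64 (m = (-8)² = 64)
K(n) = 64
f(X) = 1 (f(X) = (2*X)/((2*X)) = (2*X)*(1/(2*X)) = 1)
K(20) - f(58) = 64 - 1*1 = 64 - 1 = 63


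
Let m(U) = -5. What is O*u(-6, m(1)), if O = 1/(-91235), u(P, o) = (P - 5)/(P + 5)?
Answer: -11/91235 ≈ -0.00012057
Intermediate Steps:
u(P, o) = (-5 + P)/(5 + P)
O = -1/91235 ≈ -1.0961e-5
O*u(-6, m(1)) = -(-5 - 6)/(91235*(5 - 6)) = -(-11)/(91235*(-1)) = -(-1)*(-11)/91235 = -1/91235*11 = -11/91235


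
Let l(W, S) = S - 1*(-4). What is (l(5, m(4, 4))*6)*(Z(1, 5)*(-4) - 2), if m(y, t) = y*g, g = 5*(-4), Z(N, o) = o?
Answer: 10032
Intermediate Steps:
g = -20
m(y, t) = -20*y (m(y, t) = y*(-20) = -20*y)
l(W, S) = 4 + S (l(W, S) = S + 4 = 4 + S)
(l(5, m(4, 4))*6)*(Z(1, 5)*(-4) - 2) = ((4 - 20*4)*6)*(5*(-4) - 2) = ((4 - 80)*6)*(-20 - 2) = -76*6*(-22) = -456*(-22) = 10032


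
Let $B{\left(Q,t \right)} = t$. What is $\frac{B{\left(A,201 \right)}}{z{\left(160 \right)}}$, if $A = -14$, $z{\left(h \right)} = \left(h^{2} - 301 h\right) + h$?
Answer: $- \frac{201}{22400} \approx -0.0089732$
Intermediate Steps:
$z{\left(h \right)} = h^{2} - 300 h$
$\frac{B{\left(A,201 \right)}}{z{\left(160 \right)}} = \frac{201}{160 \left(-300 + 160\right)} = \frac{201}{160 \left(-140\right)} = \frac{201}{-22400} = 201 \left(- \frac{1}{22400}\right) = - \frac{201}{22400}$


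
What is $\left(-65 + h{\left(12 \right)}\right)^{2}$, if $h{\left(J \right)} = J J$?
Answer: $6241$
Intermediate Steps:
$h{\left(J \right)} = J^{2}$
$\left(-65 + h{\left(12 \right)}\right)^{2} = \left(-65 + 12^{2}\right)^{2} = \left(-65 + 144\right)^{2} = 79^{2} = 6241$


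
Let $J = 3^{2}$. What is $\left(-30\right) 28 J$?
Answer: $-7560$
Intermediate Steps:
$J = 9$
$\left(-30\right) 28 J = \left(-30\right) 28 \cdot 9 = \left(-840\right) 9 = -7560$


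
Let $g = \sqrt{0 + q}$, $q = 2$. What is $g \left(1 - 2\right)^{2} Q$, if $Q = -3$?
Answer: $- 3 \sqrt{2} \approx -4.2426$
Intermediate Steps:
$g = \sqrt{2}$ ($g = \sqrt{0 + 2} = \sqrt{2} \approx 1.4142$)
$g \left(1 - 2\right)^{2} Q = \sqrt{2} \left(1 - 2\right)^{2} \left(-3\right) = \sqrt{2} \left(-1\right)^{2} \left(-3\right) = \sqrt{2} \cdot 1 \left(-3\right) = \sqrt{2} \left(-3\right) = - 3 \sqrt{2}$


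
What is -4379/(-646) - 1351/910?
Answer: 111148/20995 ≈ 5.2940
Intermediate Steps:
-4379/(-646) - 1351/910 = -4379*(-1/646) - 1351*1/910 = 4379/646 - 193/130 = 111148/20995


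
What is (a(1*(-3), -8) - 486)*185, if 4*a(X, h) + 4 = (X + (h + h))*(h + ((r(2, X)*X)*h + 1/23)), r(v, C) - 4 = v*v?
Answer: -23167735/92 ≈ -2.5182e+5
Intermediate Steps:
r(v, C) = 4 + v² (r(v, C) = 4 + v*v = 4 + v²)
a(X, h) = -1 + (X + 2*h)*(1/23 + h + 8*X*h)/4 (a(X, h) = -1 + ((X + (h + h))*(h + (((4 + 2²)*X)*h + 1/23)))/4 = -1 + ((X + 2*h)*(h + (((4 + 4)*X)*h + 1/23)))/4 = -1 + ((X + 2*h)*(h + ((8*X)*h + 1/23)))/4 = -1 + ((X + 2*h)*(h + (8*X*h + 1/23)))/4 = -1 + ((X + 2*h)*(h + (1/23 + 8*X*h)))/4 = -1 + ((X + 2*h)*(1/23 + h + 8*X*h))/4 = -1 + (X + 2*h)*(1/23 + h + 8*X*h)/4)
(a(1*(-3), -8) - 486)*185 = ((-1 + (½)*(-8)² + (1/46)*(-8) + (1*(-3))/92 + 2*(-8)*(1*(-3))² + 4*(1*(-3))*(-8)² + (¼)*(1*(-3))*(-8)) - 486)*185 = ((-1 + (½)*64 - 4/23 + (1/92)*(-3) + 2*(-8)*(-3)² + 4*(-3)*64 + (¼)*(-3)*(-8)) - 486)*185 = ((-1 + 32 - 4/23 - 3/92 + 2*(-8)*9 - 768 + 6) - 486)*185 = ((-1 + 32 - 4/23 - 3/92 - 144 - 768 + 6) - 486)*185 = (-80519/92 - 486)*185 = -125231/92*185 = -23167735/92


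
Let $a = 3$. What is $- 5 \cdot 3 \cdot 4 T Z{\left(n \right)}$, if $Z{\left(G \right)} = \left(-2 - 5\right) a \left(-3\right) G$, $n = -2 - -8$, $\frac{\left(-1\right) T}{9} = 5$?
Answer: $1020600$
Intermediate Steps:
$T = -45$ ($T = \left(-9\right) 5 = -45$)
$n = 6$ ($n = -2 + 8 = 6$)
$Z{\left(G \right)} = 63 G$ ($Z{\left(G \right)} = \left(-2 - 5\right) 3 \left(-3\right) G = - 7 \left(- 9 G\right) = 63 G$)
$- 5 \cdot 3 \cdot 4 T Z{\left(n \right)} = - 5 \cdot 3 \cdot 4 \left(-45\right) 63 \cdot 6 = \left(-5\right) 12 \left(-45\right) 378 = \left(-60\right) \left(-45\right) 378 = 2700 \cdot 378 = 1020600$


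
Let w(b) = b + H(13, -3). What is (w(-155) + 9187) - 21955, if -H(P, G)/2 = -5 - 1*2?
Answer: -12909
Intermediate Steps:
H(P, G) = 14 (H(P, G) = -2*(-5 - 1*2) = -2*(-5 - 2) = -2*(-7) = 14)
w(b) = 14 + b (w(b) = b + 14 = 14 + b)
(w(-155) + 9187) - 21955 = ((14 - 155) + 9187) - 21955 = (-141 + 9187) - 21955 = 9046 - 21955 = -12909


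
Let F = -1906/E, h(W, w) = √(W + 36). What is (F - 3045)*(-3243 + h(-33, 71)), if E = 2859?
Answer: 9877097 - 9137*√3/3 ≈ 9.8718e+6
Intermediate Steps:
h(W, w) = √(36 + W)
F = -⅔ (F = -1906/2859 = -1906*1/2859 = -⅔ ≈ -0.66667)
(F - 3045)*(-3243 + h(-33, 71)) = (-⅔ - 3045)*(-3243 + √(36 - 33)) = -9137*(-3243 + √3)/3 = 9877097 - 9137*√3/3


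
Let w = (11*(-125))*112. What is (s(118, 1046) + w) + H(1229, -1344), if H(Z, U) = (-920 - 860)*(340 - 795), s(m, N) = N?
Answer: 656946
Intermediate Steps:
H(Z, U) = 809900 (H(Z, U) = -1780*(-455) = 809900)
w = -154000 (w = -1375*112 = -154000)
(s(118, 1046) + w) + H(1229, -1344) = (1046 - 154000) + 809900 = -152954 + 809900 = 656946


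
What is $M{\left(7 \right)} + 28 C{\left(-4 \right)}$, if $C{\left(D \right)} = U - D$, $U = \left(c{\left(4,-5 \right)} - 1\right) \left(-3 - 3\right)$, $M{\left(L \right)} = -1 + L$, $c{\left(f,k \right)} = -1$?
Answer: $454$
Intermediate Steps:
$U = 12$ ($U = \left(-1 - 1\right) \left(-3 - 3\right) = \left(-2\right) \left(-6\right) = 12$)
$C{\left(D \right)} = 12 - D$
$M{\left(7 \right)} + 28 C{\left(-4 \right)} = \left(-1 + 7\right) + 28 \left(12 - -4\right) = 6 + 28 \left(12 + 4\right) = 6 + 28 \cdot 16 = 6 + 448 = 454$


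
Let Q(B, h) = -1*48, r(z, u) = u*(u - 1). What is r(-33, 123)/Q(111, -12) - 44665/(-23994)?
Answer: -29825837/95976 ≈ -310.76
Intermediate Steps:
r(z, u) = u*(-1 + u)
Q(B, h) = -48
r(-33, 123)/Q(111, -12) - 44665/(-23994) = (123*(-1 + 123))/(-48) - 44665/(-23994) = (123*122)*(-1/48) - 44665*(-1/23994) = 15006*(-1/48) + 44665/23994 = -2501/8 + 44665/23994 = -29825837/95976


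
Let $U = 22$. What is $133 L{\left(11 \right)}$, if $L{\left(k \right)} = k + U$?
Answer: $4389$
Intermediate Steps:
$L{\left(k \right)} = 22 + k$ ($L{\left(k \right)} = k + 22 = 22 + k$)
$133 L{\left(11 \right)} = 133 \left(22 + 11\right) = 133 \cdot 33 = 4389$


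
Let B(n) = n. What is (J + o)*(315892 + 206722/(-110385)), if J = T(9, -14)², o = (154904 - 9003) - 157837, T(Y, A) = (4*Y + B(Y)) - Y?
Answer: -74202363453344/22077 ≈ -3.3611e+9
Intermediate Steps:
T(Y, A) = 4*Y (T(Y, A) = (4*Y + Y) - Y = 5*Y - Y = 4*Y)
o = -11936 (o = 145901 - 157837 = -11936)
J = 1296 (J = (4*9)² = 36² = 1296)
(J + o)*(315892 + 206722/(-110385)) = (1296 - 11936)*(315892 + 206722/(-110385)) = -10640*(315892 + 206722*(-1/110385)) = -10640*(315892 - 206722/110385) = -10640*34869531698/110385 = -74202363453344/22077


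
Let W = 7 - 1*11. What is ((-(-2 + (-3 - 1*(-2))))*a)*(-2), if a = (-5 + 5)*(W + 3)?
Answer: 0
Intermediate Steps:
W = -4 (W = 7 - 11 = -4)
a = 0 (a = (-5 + 5)*(-4 + 3) = 0*(-1) = 0)
((-(-2 + (-3 - 1*(-2))))*a)*(-2) = (-(-2 + (-3 - 1*(-2)))*0)*(-2) = (-(-2 + (-3 + 2))*0)*(-2) = (-(-2 - 1)*0)*(-2) = (-1*(-3)*0)*(-2) = (3*0)*(-2) = 0*(-2) = 0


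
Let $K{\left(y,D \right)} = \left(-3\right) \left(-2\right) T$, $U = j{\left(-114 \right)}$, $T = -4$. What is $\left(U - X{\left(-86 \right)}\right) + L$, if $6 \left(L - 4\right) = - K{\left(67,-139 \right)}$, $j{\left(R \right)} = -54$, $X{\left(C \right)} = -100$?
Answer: $54$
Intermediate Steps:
$U = -54$
$K{\left(y,D \right)} = -24$ ($K{\left(y,D \right)} = \left(-3\right) \left(-2\right) \left(-4\right) = 6 \left(-4\right) = -24$)
$L = 8$ ($L = 4 + \frac{\left(-1\right) \left(-24\right)}{6} = 4 + \frac{1}{6} \cdot 24 = 4 + 4 = 8$)
$\left(U - X{\left(-86 \right)}\right) + L = \left(-54 - -100\right) + 8 = \left(-54 + 100\right) + 8 = 46 + 8 = 54$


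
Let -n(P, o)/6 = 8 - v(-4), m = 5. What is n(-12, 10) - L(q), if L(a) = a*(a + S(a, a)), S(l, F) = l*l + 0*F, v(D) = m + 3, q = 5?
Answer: -150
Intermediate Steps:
v(D) = 8 (v(D) = 5 + 3 = 8)
S(l, F) = l² (S(l, F) = l² + 0 = l²)
n(P, o) = 0 (n(P, o) = -6*(8 - 1*8) = -6*(8 - 8) = -6*0 = 0)
L(a) = a*(a + a²)
n(-12, 10) - L(q) = 0 - 5²*(1 + 5) = 0 - 25*6 = 0 - 1*150 = 0 - 150 = -150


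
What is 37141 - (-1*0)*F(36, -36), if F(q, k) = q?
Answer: 37141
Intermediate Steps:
37141 - (-1*0)*F(36, -36) = 37141 - (-1*0)*36 = 37141 - 0*36 = 37141 - 1*0 = 37141 + 0 = 37141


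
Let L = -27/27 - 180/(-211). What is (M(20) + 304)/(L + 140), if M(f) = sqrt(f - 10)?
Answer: 64144/29509 + 211*sqrt(10)/29509 ≈ 2.1963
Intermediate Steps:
M(f) = sqrt(-10 + f)
L = -31/211 (L = -27*1/27 - 180*(-1/211) = -1 + 180/211 = -31/211 ≈ -0.14692)
(M(20) + 304)/(L + 140) = (sqrt(-10 + 20) + 304)/(-31/211 + 140) = (sqrt(10) + 304)/(29509/211) = (304 + sqrt(10))*(211/29509) = 64144/29509 + 211*sqrt(10)/29509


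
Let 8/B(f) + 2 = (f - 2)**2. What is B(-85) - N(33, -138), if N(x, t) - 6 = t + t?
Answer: 2043098/7567 ≈ 270.00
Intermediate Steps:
N(x, t) = 6 + 2*t (N(x, t) = 6 + (t + t) = 6 + 2*t)
B(f) = 8/(-2 + (-2 + f)**2) (B(f) = 8/(-2 + (f - 2)**2) = 8/(-2 + (-2 + f)**2))
B(-85) - N(33, -138) = 8/(-2 + (-2 - 85)**2) - (6 + 2*(-138)) = 8/(-2 + (-87)**2) - (6 - 276) = 8/(-2 + 7569) - 1*(-270) = 8/7567 + 270 = 2043098/7567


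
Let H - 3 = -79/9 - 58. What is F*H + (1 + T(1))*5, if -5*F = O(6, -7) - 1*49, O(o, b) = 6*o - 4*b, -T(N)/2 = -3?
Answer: 679/3 ≈ 226.33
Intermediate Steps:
T(N) = 6 (T(N) = -2*(-3) = 6)
O(o, b) = -4*b + 6*o
H = -574/9 (H = 3 + (-79/9 - 58) = 3 - 601/9 = -574/9 ≈ -63.778)
F = -3 (F = -((-4*(-7) + 6*6) - 1*49)/5 = -((28 + 36) - 49)/5 = -(64 - 49)/5 = -1/5*15 = -3)
F*H + (1 + T(1))*5 = -3*(-574/9) + (1 + 6)*5 = 574/3 + 7*5 = 574/3 + 35 = 679/3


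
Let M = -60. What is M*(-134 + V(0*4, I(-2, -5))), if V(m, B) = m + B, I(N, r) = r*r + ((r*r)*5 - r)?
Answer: -1260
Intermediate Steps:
I(N, r) = -r + 6*r**2 (I(N, r) = r**2 + (r**2*5 - r) = r**2 + (5*r**2 - r) = r**2 + (-r + 5*r**2) = -r + 6*r**2)
V(m, B) = B + m
M*(-134 + V(0*4, I(-2, -5))) = -60*(-134 + (-5*(-1 + 6*(-5)) + 0*4)) = -60*(-134 + (-5*(-1 - 30) + 0)) = -60*(-134 + (-5*(-31) + 0)) = -60*(-134 + (155 + 0)) = -60*(-134 + 155) = -60*21 = -1260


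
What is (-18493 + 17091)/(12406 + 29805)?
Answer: -1402/42211 ≈ -0.033214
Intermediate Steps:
(-18493 + 17091)/(12406 + 29805) = -1402/42211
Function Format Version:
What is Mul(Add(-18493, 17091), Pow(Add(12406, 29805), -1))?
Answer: Rational(-1402, 42211) ≈ -0.033214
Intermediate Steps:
Mul(Add(-18493, 17091), Pow(Add(12406, 29805), -1)) = Mul(-1402, Pow(42211, -1)) = Mul(-1402, Rational(1, 42211)) = Rational(-1402, 42211)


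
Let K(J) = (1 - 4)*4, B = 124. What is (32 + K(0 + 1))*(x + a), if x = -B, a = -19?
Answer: -2860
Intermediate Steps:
K(J) = -12 (K(J) = -3*4 = -12)
x = -124 (x = -1*124 = -124)
(32 + K(0 + 1))*(x + a) = (32 - 12)*(-124 - 19) = 20*(-143) = -2860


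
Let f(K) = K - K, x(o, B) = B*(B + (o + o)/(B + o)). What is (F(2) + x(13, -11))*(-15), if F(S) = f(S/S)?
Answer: 330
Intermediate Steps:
x(o, B) = B*(B + 2*o/(B + o)) (x(o, B) = B*(B + (2*o)/(B + o)) = B*(B + 2*o/(B + o)))
f(K) = 0
F(S) = 0
(F(2) + x(13, -11))*(-15) = (0 - 11*((-11)**2 + 2*13 - 11*13)/(-11 + 13))*(-15) = (0 - 11*(121 + 26 - 143)/2)*(-15) = (0 - 11*1/2*4)*(-15) = (0 - 22)*(-15) = -22*(-15) = 330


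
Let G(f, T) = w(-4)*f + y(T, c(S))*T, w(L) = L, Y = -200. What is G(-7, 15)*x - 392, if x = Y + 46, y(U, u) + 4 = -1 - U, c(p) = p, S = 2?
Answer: 41496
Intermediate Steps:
y(U, u) = -5 - U (y(U, u) = -4 + (-1 - U) = -5 - U)
G(f, T) = -4*f + T*(-5 - T) (G(f, T) = -4*f + (-5 - T)*T = -4*f + T*(-5 - T))
x = -154 (x = -200 + 46 = -154)
G(-7, 15)*x - 392 = (-4*(-7) - 1*15*(5 + 15))*(-154) - 392 = (28 - 1*15*20)*(-154) - 392 = (28 - 300)*(-154) - 392 = -272*(-154) - 392 = 41888 - 392 = 41496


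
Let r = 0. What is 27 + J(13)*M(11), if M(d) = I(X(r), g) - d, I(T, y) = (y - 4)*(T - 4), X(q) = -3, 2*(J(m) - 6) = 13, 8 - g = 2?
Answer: -571/2 ≈ -285.50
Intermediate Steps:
g = 6 (g = 8 - 1*2 = 8 - 2 = 6)
J(m) = 25/2 (J(m) = 6 + (½)*13 = 6 + 13/2 = 25/2)
I(T, y) = (-4 + T)*(-4 + y) (I(T, y) = (-4 + y)*(-4 + T) = (-4 + T)*(-4 + y))
M(d) = -14 - d (M(d) = (16 - 4*(-3) - 4*6 - 3*6) - d = (16 + 12 - 24 - 18) - d = -14 - d)
27 + J(13)*M(11) = 27 + 25*(-14 - 1*11)/2 = 27 + 25*(-14 - 11)/2 = 27 + (25/2)*(-25) = 27 - 625/2 = -571/2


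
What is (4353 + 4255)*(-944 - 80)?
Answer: -8814592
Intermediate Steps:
(4353 + 4255)*(-944 - 80) = 8608*(-1024) = -8814592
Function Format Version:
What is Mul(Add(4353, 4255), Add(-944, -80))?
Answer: -8814592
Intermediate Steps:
Mul(Add(4353, 4255), Add(-944, -80)) = Mul(8608, -1024) = -8814592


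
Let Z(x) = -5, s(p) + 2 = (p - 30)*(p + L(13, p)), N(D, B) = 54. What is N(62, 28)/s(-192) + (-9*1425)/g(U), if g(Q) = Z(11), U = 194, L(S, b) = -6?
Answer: 56371032/21977 ≈ 2565.0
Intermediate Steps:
s(p) = -2 + (-30 + p)*(-6 + p) (s(p) = -2 + (p - 30)*(p - 6) = -2 + (-30 + p)*(-6 + p))
g(Q) = -5
N(62, 28)/s(-192) + (-9*1425)/g(U) = 54/(178 + (-192)² - 36*(-192)) - 9*1425/(-5) = 54/(178 + 36864 + 6912) - 12825*(-⅕) = 54/43954 + 2565 = 54*(1/43954) + 2565 = 27/21977 + 2565 = 56371032/21977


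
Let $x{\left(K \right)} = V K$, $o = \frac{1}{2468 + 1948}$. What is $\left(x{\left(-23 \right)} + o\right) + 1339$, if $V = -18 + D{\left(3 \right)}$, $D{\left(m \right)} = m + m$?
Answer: $\frac{7131841}{4416} \approx 1615.0$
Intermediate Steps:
$D{\left(m \right)} = 2 m$
$o = \frac{1}{4416} \approx 0.00022645$
$V = -12$ ($V = -18 + 2 \cdot 3 = -18 + 6 = -12$)
$x{\left(K \right)} = - 12 K$
$\left(x{\left(-23 \right)} + o\right) + 1339 = \left(\left(-12\right) \left(-23\right) + \frac{1}{4416}\right) + 1339 = \left(276 + \frac{1}{4416}\right) + 1339 = \frac{1218817}{4416} + 1339 = \frac{7131841}{4416}$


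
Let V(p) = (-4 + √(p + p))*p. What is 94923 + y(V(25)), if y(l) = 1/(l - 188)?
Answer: 2453474637/25847 - 125*√2/51694 ≈ 94923.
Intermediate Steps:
V(p) = p*(-4 + √2*√p) (V(p) = (-4 + √(2*p))*p = (-4 + √2*√p)*p = p*(-4 + √2*√p))
y(l) = 1/(-188 + l)
94923 + y(V(25)) = 94923 + 1/(-188 + (-4*25 + √2*25^(3/2))) = 94923 + 1/(-188 + (-100 + √2*125)) = 94923 + 1/(-188 + (-100 + 125*√2)) = 94923 + 1/(-288 + 125*√2)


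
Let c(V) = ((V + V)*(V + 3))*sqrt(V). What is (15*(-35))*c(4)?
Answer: -58800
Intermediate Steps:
c(V) = 2*V**(3/2)*(3 + V) (c(V) = ((2*V)*(3 + V))*sqrt(V) = (2*V*(3 + V))*sqrt(V) = 2*V**(3/2)*(3 + V))
(15*(-35))*c(4) = (15*(-35))*(2*4**(3/2)*(3 + 4)) = -1050*8*7 = -525*112 = -58800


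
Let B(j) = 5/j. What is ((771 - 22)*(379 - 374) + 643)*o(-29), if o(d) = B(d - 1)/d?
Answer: 2194/87 ≈ 25.218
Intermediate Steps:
o(d) = 5/(d*(-1 + d)) (o(d) = (5/(d - 1))/d = (5/(-1 + d))/d = 5/(d*(-1 + d)))
((771 - 22)*(379 - 374) + 643)*o(-29) = ((771 - 22)*(379 - 374) + 643)*(5/(-29*(-1 - 29))) = (749*5 + 643)*(5*(-1/29)/(-30)) = (3745 + 643)*(5*(-1/29)*(-1/30)) = 4388*(1/174) = 2194/87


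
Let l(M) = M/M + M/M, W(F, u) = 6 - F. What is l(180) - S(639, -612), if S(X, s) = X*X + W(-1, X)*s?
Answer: -404035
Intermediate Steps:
l(M) = 2 (l(M) = 1 + 1 = 2)
S(X, s) = X**2 + 7*s (S(X, s) = X*X + (6 - 1*(-1))*s = X**2 + (6 + 1)*s = X**2 + 7*s)
l(180) - S(639, -612) = 2 - (639**2 + 7*(-612)) = 2 - (408321 - 4284) = 2 - 1*404037 = 2 - 404037 = -404035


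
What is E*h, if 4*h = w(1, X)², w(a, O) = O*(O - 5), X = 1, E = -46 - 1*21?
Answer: -268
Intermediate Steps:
E = -67 (E = -46 - 21 = -67)
w(a, O) = O*(-5 + O)
h = 4 (h = (1*(-5 + 1))²/4 = (1*(-4))²/4 = (¼)*(-4)² = (¼)*16 = 4)
E*h = -67*4 = -268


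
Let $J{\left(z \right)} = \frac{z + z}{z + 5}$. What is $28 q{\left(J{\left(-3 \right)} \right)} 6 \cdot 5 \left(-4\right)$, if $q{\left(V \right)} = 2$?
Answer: $-6720$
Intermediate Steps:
$J{\left(z \right)} = \frac{2 z}{5 + z}$
$28 q{\left(J{\left(-3 \right)} \right)} 6 \cdot 5 \left(-4\right) = 28 \cdot 2 \cdot 6 \cdot 5 \left(-4\right) = 56 \cdot 30 \left(-4\right) = 56 \left(-120\right) = -6720$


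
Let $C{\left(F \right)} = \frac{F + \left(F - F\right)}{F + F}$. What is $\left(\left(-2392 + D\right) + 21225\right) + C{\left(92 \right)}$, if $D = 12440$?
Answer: $\frac{62547}{2} \approx 31274.0$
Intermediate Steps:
$C{\left(F \right)} = \frac{1}{2}$ ($C{\left(F \right)} = \frac{F + 0}{2 F} = F \frac{1}{2 F} = \frac{1}{2}$)
$\left(\left(-2392 + D\right) + 21225\right) + C{\left(92 \right)} = \left(\left(-2392 + 12440\right) + 21225\right) + \frac{1}{2} = \left(10048 + 21225\right) + \frac{1}{2} = 31273 + \frac{1}{2} = \frac{62547}{2}$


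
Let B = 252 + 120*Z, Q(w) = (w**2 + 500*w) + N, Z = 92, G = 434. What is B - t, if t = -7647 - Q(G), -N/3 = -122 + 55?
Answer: 424496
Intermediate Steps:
N = 201 (N = -3*(-122 + 55) = -3*(-67) = 201)
Q(w) = 201 + w**2 + 500*w (Q(w) = (w**2 + 500*w) + 201 = 201 + w**2 + 500*w)
t = -413204 (t = -7647 - (201 + 434**2 + 500*434) = -7647 - (201 + 188356 + 217000) = -7647 - 1*405557 = -7647 - 405557 = -413204)
B = 11292 (B = 252 + 120*92 = 252 + 11040 = 11292)
B - t = 11292 - 1*(-413204) = 11292 + 413204 = 424496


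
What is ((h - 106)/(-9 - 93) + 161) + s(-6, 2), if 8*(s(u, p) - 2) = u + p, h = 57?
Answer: 8312/51 ≈ 162.98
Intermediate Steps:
s(u, p) = 2 + p/8 + u/8 (s(u, p) = 2 + (u + p)/8 = 2 + (p + u)/8 = 2 + (p/8 + u/8) = 2 + p/8 + u/8)
((h - 106)/(-9 - 93) + 161) + s(-6, 2) = ((57 - 106)/(-9 - 93) + 161) + (2 + (⅛)*2 + (⅛)*(-6)) = (-49/(-102) + 161) + (2 + ¼ - ¾) = (-49*(-1/102) + 161) + 3/2 = (49/102 + 161) + 3/2 = 16471/102 + 3/2 = 8312/51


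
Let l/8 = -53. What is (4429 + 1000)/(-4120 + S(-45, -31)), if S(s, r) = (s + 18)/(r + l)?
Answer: -2470195/1874573 ≈ -1.3177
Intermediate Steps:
l = -424 (l = 8*(-53) = -424)
S(s, r) = (18 + s)/(-424 + r) (S(s, r) = (s + 18)/(r - 424) = (18 + s)/(-424 + r))
(4429 + 1000)/(-4120 + S(-45, -31)) = (4429 + 1000)/(-4120 + (18 - 45)/(-424 - 31)) = 5429/(-4120 - 27/(-455)) = 5429/(-4120 - 1/455*(-27)) = 5429/(-4120 + 27/455) = 5429/(-1874573/455) = 5429*(-455/1874573) = -2470195/1874573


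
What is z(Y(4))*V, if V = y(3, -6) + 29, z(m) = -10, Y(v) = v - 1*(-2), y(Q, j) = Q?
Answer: -320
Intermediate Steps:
Y(v) = 2 + v (Y(v) = v + 2 = 2 + v)
V = 32 (V = 3 + 29 = 32)
z(Y(4))*V = -10*32 = -320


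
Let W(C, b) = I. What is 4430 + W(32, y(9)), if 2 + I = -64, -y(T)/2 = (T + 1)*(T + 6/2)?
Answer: 4364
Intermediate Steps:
y(T) = -2*(1 + T)*(3 + T) (y(T) = -2*(T + 1)*(T + 6/2) = -2*(1 + T)*(T + 6*(½)) = -2*(1 + T)*(T + 3) = -2*(1 + T)*(3 + T))
I = -66 (I = -2 - 64 = -66)
W(C, b) = -66
4430 + W(32, y(9)) = 4430 - 66 = 4364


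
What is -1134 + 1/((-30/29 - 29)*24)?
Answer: -23705165/20904 ≈ -1134.0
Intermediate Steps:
-1134 + 1/((-30/29 - 29)*24) = -1134 + 1/(-871/29*24) = -1134 + 1/(-20904/29) = -1134 - 29/20904 = -23705165/20904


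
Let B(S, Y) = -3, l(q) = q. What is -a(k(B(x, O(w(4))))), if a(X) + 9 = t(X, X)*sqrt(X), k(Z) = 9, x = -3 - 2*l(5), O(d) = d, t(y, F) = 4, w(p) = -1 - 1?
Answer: -3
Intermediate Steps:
w(p) = -2
x = -13 (x = -3 - 2*5 = -3 - 10 = -13)
a(X) = -9 + 4*sqrt(X)
-a(k(B(x, O(w(4))))) = -(-9 + 4*sqrt(9)) = -(-9 + 4*3) = -(-9 + 12) = -1*3 = -3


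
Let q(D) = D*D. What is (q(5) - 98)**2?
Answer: 5329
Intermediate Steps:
q(D) = D**2
(q(5) - 98)**2 = (5**2 - 98)**2 = (25 - 98)**2 = (-73)**2 = 5329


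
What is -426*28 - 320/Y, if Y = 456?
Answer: -679936/57 ≈ -11929.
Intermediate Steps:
-426*28 - 320/Y = -426*28 - 320/456 = -11928 - 320*1/456 = -11928 - 40/57 = -679936/57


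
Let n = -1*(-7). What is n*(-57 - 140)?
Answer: -1379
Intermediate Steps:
n = 7
n*(-57 - 140) = 7*(-57 - 140) = 7*(-197) = -1379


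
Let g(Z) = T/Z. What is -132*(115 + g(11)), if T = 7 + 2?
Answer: -15288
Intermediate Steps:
T = 9
g(Z) = 9/Z
-132*(115 + g(11)) = -132*(115 + 9/11) = -132*1274/11 = -15288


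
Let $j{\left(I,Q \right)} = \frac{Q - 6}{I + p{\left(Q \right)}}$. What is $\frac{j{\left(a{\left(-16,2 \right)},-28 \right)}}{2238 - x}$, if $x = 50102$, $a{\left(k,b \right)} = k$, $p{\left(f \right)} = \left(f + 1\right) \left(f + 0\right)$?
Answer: $\frac{17}{17709680} \approx 9.5993 \cdot 10^{-7}$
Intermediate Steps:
$p{\left(f \right)} = f \left(1 + f\right)$ ($p{\left(f \right)} = \left(1 + f\right) f = f \left(1 + f\right)$)
$j{\left(I,Q \right)} = \frac{-6 + Q}{I + Q \left(1 + Q\right)}$ ($j{\left(I,Q \right)} = \frac{Q - 6}{I + Q \left(1 + Q\right)} = \frac{-6 + Q}{I + Q \left(1 + Q\right)}$)
$\frac{j{\left(a{\left(-16,2 \right)},-28 \right)}}{2238 - x} = \frac{\frac{1}{-16 - 28 \left(1 - 28\right)} \left(-6 - 28\right)}{2238 - 50102} = \frac{\frac{1}{-16 - -756} \left(-34\right)}{2238 - 50102} = \frac{\frac{1}{-16 + 756} \left(-34\right)}{-47864} = \frac{1}{740} \left(-34\right) \left(- \frac{1}{47864}\right) = \left(- \frac{17}{370}\right) \left(- \frac{1}{47864}\right) = \frac{17}{17709680}$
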